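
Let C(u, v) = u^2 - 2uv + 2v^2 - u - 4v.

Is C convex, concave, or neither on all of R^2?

C is quadratic, so its Hessian is the constant matrix H = [[2, -2], [-2, 4]].
det(H) = 4, tr(H) = 6.
det(H) > 0 and tr(H) > 0, so H is positive definite everywhere: convex.

convex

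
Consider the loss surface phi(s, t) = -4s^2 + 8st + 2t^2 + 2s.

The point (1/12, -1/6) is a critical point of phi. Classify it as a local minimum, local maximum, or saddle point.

saddle point

The Hessian of phi is constant: H = [[-8, 8], [8, 4]].
det(H) = (-8)·4 − 8² = -96.
Since det(H) < 0, H is indefinite and the critical point is a saddle point.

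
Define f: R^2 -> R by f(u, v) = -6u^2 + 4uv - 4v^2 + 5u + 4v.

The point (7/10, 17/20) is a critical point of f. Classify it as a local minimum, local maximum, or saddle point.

The Hessian of f is constant: H = [[-12, 4], [4, -8]].
det(H) = (-12)·(-8) − 4² = 80.
det(H) > 0 and tr(H) = -20 < 0, so H is negative definite and the point is a local maximum.

local maximum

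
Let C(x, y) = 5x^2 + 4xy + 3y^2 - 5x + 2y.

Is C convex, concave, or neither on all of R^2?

C is quadratic, so its Hessian is the constant matrix H = [[10, 4], [4, 6]].
det(H) = 44, tr(H) = 16.
det(H) > 0 and tr(H) > 0, so H is positive definite everywhere: convex.

convex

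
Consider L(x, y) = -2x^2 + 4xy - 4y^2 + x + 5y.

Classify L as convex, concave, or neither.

concave

L is quadratic, so its Hessian is the constant matrix H = [[-4, 4], [4, -8]].
det(H) = 16, tr(H) = -12.
det(H) > 0 and tr(H) < 0, so H is negative definite everywhere: concave.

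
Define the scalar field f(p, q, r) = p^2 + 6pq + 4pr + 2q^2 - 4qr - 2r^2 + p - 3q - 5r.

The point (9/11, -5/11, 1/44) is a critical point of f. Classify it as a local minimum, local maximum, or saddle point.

The Hessian is constant: H = [[2, 6, 4], [6, 4, -4], [4, -4, -4]].
Leading principal minors: Δ₁ = 2, Δ₂ = -28, Δ₃ = -176.
The minors fit neither the all-positive nor the alternating-sign pattern, so H is indefinite: a saddle point.

saddle point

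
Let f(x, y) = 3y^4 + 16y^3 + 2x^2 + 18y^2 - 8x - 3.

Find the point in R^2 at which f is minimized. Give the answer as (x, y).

f(x,y) separates as P(x) + Q(y) − 3, so its minimum is min P + min Q − 3.
P'(x) = 4x - 8 vanishes at x ∈ {2}; Q'(y) = 12y(y + 1)(y + 3) vanishes at y ∈ {-3, -1, 0}.
Local minima of P (where P''>0): P(2)=-8. Local minima of Q: Q(-3)=-27, Q(0)=0.
So the global minimum of f is P(2) + Q(-3) − 3 = -8 − 27 − 3 = -38, attained at (2, -3).

(2, -3)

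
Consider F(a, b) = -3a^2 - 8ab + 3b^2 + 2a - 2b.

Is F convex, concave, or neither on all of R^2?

neither

F is quadratic, so its Hessian is the constant matrix H = [[-6, -8], [-8, 6]].
det(H) = -100, tr(H) = 0.
det(H) < 0, so H is indefinite: neither convex nor concave.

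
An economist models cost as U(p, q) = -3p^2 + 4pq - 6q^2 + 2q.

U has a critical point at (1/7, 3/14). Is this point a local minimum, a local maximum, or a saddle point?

local maximum

The Hessian of U is constant: H = [[-6, 4], [4, -12]].
det(H) = (-6)·(-12) − 4² = 56.
det(H) > 0 and tr(H) = -18 < 0, so H is negative definite and the point is a local maximum.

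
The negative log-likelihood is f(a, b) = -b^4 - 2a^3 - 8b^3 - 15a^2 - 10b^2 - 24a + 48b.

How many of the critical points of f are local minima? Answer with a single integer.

f separates as a function of a plus a function of b, so ∇f=0 decouples.
∂f/∂a = -6(a + 1)(a + 4) = 0 at a ∈ {-4, -1}; ∂f/∂b = -4(b - 1)(b + 3)(b + 4) = 0 at b ∈ {-4, -3, 1}.
The Hessian is diagonal: diag(f_aa, f_bb). Second derivatives: f_aa(-4)=18, f_aa(-1)=-18; f_bb(-4)=-20, f_bb(-3)=16, f_bb(1)=-80.
Local minima occur where both diagonal entries positive: (-4, -3). Count: 1.

1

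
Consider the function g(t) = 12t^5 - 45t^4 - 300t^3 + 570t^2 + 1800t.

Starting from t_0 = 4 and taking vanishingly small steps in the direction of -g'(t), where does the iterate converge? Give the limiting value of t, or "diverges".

5

g'(t) = 60(t - 5)(t - 2)(t + 1)(t + 3), so g'(4) = -4200.
Gradient descent moves in the -g' direction, i.e. t is increasing.
The nearest critical point in that direction is t = 5, where g'' = 8640 > 0 (a local minimum). The iterate converges there.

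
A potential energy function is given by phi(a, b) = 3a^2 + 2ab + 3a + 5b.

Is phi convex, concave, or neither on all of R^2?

phi is quadratic, so its Hessian is the constant matrix H = [[6, 2], [2, 0]].
det(H) = -4, tr(H) = 6.
det(H) < 0, so H is indefinite: neither convex nor concave.

neither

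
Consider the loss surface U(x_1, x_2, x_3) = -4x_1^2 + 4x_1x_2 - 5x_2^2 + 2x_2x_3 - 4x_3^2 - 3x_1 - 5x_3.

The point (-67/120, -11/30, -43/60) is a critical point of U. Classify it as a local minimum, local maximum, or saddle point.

local maximum

The Hessian is constant: H = [[-8, 4, 0], [4, -10, 2], [0, 2, -8]].
Leading principal minors: Δ₁ = -8, Δ₂ = 64, Δ₃ = -480.
The minors alternate sign starting negative (−, +, −), so H is negative definite: a local maximum.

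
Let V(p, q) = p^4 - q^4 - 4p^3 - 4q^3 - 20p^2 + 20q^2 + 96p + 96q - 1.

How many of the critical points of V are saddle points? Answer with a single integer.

5

V separates as a function of p plus a function of q, so ∇V=0 decouples.
∂V/∂p = 4(p - 4)(p - 2)(p + 3) = 0 at p ∈ {-3, 2, 4}; ∂V/∂q = -4(q - 3)(q + 2)(q + 4) = 0 at q ∈ {-4, -2, 3}.
The Hessian is diagonal: diag(V_pp, V_qq). Second derivatives: V_pp(-3)=140, V_pp(2)=-40, V_pp(4)=56; V_qq(-4)=-56, V_qq(-2)=40, V_qq(3)=-140.
Saddle points occur where the two diagonal entries have opposite signs: (-3, -4), (-3, 3), (2, -2), (4, -4), (4, 3). Count: 5.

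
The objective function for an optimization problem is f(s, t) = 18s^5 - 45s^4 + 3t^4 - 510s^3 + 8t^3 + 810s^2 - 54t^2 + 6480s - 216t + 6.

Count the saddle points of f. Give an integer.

6

f separates as a function of s plus a function of t, so ∇f=0 decouples.
∂f/∂s = 90(s - 4)(s - 3)(s + 2)(s + 3) = 0 at s ∈ {-3, -2, 3, 4}; ∂f/∂t = 12(t - 3)(t + 2)(t + 3) = 0 at t ∈ {-3, -2, 3}.
The Hessian is diagonal: diag(f_ss, f_tt). Second derivatives: f_ss(-3)=-3780, f_ss(-2)=2700, f_ss(3)=-2700, f_ss(4)=3780; f_tt(-3)=72, f_tt(-2)=-60, f_tt(3)=360.
Saddle points occur where the two diagonal entries have opposite signs: (-3, -3), (-3, 3), (-2, -2), (3, -3), (3, 3), (4, -2). Count: 6.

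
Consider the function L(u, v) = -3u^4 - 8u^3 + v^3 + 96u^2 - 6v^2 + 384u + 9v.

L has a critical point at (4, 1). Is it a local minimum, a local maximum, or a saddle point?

The mixed partial ∂²L/∂u∂v is 0, so the Hessian at any point is diag(L_uu, L_vv) = diag(12(-3u^2 - 4u + 16), 6(v - 2)).
At (4, 1): H = diag(-576, -6).
Both eigenvalues are negative, so H is negative definite: a local maximum.

local maximum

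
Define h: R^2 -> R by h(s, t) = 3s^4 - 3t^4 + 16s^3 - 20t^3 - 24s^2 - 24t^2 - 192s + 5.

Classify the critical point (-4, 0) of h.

saddle point

The mixed partial ∂²h/∂s∂t is 0, so the Hessian at any point is diag(h_ss, h_tt) = diag(12(3s^2 + 8s - 4), -12(3t^2 + 10t + 4)).
At (-4, 0): H = diag(144, -48).
The eigenvalues have opposite signs, so H is indefinite: a saddle point.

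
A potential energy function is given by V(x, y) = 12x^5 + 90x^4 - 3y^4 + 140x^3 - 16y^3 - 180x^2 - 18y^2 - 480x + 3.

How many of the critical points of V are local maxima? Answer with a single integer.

V separates as a function of x plus a function of y, so ∇V=0 decouples.
∂V/∂x = 60(x - 1)(x + 1)(x + 2)(x + 4) = 0 at x ∈ {-4, -2, -1, 1}; ∂V/∂y = -12y(y + 1)(y + 3) = 0 at y ∈ {-3, -1, 0}.
The Hessian is diagonal: diag(V_xx, V_yy). Second derivatives: V_xx(-4)=-1800, V_xx(-2)=360, V_xx(-1)=-360, V_xx(1)=1800; V_yy(-3)=-72, V_yy(-1)=24, V_yy(0)=-36.
Local maxima occur where both diagonal entries negative: (-4, -3), (-4, 0), (-1, -3), (-1, 0). Count: 4.

4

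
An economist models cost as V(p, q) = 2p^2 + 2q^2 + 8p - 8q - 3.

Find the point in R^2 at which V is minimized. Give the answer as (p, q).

(-2, 2)

V(p,q) separates as A(p) + B(q) − 3, so its minimum is min A + min B − 3.
A'(p) = 4p + 8 vanishes at p ∈ {-2}; B'(q) = 4q - 8 vanishes at q ∈ {2}.
Local minima of A (where A''>0): A(-2)=-8. Local minima of B: B(2)=-8.
So the global minimum of V is A(-2) + B(2) − 3 = -8 − 8 − 3 = -19, attained at (-2, 2).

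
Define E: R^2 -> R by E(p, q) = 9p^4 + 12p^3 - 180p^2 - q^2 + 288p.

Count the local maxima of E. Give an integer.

E separates as a function of p plus a function of q, so ∇E=0 decouples.
∂E/∂p = 36(p - 2)(p - 1)(p + 4) = 0 at p ∈ {-4, 1, 2}; ∂E/∂q = -2q = 0 at q ∈ {0}.
The Hessian is diagonal: diag(E_pp, E_qq). Second derivatives: E_pp(-4)=1080, E_pp(1)=-180, E_pp(2)=216; E_qq(0)=-2.
Local maxima occur where both diagonal entries negative: (1, 0). Count: 1.

1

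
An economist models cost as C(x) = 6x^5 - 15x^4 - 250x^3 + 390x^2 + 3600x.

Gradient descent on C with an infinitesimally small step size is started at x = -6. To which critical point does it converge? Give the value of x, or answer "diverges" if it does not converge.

C'(x) = 30(x - 5)(x - 3)(x + 2)(x + 4), so C'(-6) = 23760.
Gradient descent moves in the -C' direction, i.e. x is decreasing.
There is no critical point below x=-6, and C' keeps the same sign, so the iterate runs off to −∞.

diverges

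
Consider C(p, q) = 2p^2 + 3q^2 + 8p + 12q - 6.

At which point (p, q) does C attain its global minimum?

(-2, -2)

C(p,q) separates as A(p) + B(q) − 6, so its minimum is min A + min B − 6.
A'(p) = 4p + 8 vanishes at p ∈ {-2}; B'(q) = 6q + 12 vanishes at q ∈ {-2}.
Local minima of A (where A''>0): A(-2)=-8. Local minima of B: B(-2)=-12.
So the global minimum of C is A(-2) + B(-2) − 6 = -8 − 12 − 6 = -26, attained at (-2, -2).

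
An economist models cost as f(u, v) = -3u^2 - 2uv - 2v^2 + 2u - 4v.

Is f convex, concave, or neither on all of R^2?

concave

f is quadratic, so its Hessian is the constant matrix H = [[-6, -2], [-2, -4]].
det(H) = 20, tr(H) = -10.
det(H) > 0 and tr(H) < 0, so H is negative definite everywhere: concave.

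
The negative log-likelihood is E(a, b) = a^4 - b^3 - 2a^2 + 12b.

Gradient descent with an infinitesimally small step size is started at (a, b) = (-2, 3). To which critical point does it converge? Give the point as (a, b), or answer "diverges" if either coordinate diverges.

diverges

E is separable, so gradient descent decouples: a follows -∂E/∂a, b follows -∂E/∂b.
∂E/∂a = 4a(a - 1)(a + 1); at a=-2 this is -24, so a increases.
∂E/∂b = -3(b - 2)(b + 2); at b=3 this is -15, so b increases.
The b-coordinate has no critical point in that direction and runs off to infinity.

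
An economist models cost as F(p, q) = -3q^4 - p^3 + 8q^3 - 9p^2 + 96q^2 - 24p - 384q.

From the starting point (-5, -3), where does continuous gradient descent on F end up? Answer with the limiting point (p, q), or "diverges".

F is separable, so gradient descent decouples: p follows -∂F/∂p, q follows -∂F/∂q.
∂F/∂p = -3(p + 2)(p + 4); at p=-5 this is -9, so p increases.
∂F/∂q = -12(q - 4)(q - 2)(q + 4); at q=-3 this is -420, so q increases.
p converges to its nearest critical value -4 (a local min of the p-part); q converges to 2. The iterate converges to (-4, 2).

(-4, 2)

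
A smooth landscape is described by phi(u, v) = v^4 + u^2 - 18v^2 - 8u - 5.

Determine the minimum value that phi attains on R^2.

phi(u,v) separates as P(u) + Q(v) − 5, so its minimum is min P + min Q − 5.
P'(u) = 2u - 8 vanishes at u ∈ {4}; Q'(v) = 4v(v - 3)(v + 3) vanishes at v ∈ {-3, 0, 3}.
Local minima of P (where P''>0): P(4)=-16. Local minima of Q: Q(-3)=-81, Q(3)=-81.
So the global minimum of phi is P(4) + Q(-3) − 5 = -16 − 81 − 5 = -102, attained at (4, -3).

-102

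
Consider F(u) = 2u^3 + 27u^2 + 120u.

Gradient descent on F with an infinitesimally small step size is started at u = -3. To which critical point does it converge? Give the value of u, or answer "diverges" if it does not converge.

-4

F'(u) = 6(u + 4)(u + 5), so F'(-3) = 12.
Gradient descent moves in the -F' direction, i.e. u is decreasing.
The nearest critical point in that direction is u = -4, where F'' = 6 > 0 (a local minimum). The iterate converges there.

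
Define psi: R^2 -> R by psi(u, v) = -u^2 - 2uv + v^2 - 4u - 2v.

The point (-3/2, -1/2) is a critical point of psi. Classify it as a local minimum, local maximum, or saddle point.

The Hessian of psi is constant: H = [[-2, -2], [-2, 2]].
det(H) = (-2)·2 − (-2)² = -8.
Since det(H) < 0, H is indefinite and the critical point is a saddle point.

saddle point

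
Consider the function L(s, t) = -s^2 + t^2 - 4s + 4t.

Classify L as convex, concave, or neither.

neither

L is quadratic, so its Hessian is the constant matrix H = [[-2, 0], [0, 2]].
det(H) = -4, tr(H) = 0.
det(H) < 0, so H is indefinite: neither convex nor concave.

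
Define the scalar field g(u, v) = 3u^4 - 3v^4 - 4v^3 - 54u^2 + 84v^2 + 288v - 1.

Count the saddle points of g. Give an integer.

g separates as a function of u plus a function of v, so ∇g=0 decouples.
∂g/∂u = 12u(u - 3)(u + 3) = 0 at u ∈ {-3, 0, 3}; ∂g/∂v = -12(v - 4)(v + 2)(v + 3) = 0 at v ∈ {-3, -2, 4}.
The Hessian is diagonal: diag(g_uu, g_vv). Second derivatives: g_uu(-3)=216, g_uu(0)=-108, g_uu(3)=216; g_vv(-3)=-84, g_vv(-2)=72, g_vv(4)=-504.
Saddle points occur where the two diagonal entries have opposite signs: (-3, -3), (-3, 4), (0, -2), (3, -3), (3, 4). Count: 5.

5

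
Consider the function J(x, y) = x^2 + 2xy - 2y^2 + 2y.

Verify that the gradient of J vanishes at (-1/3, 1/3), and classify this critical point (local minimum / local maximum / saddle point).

saddle point

∇J = (2x + 2y, 2x - 4y + 2); substituting (-1/3, 1/3) gives ∇J = (0, 0), so (-1/3, 1/3) is indeed a critical point.
The Hessian of J is constant: H = [[2, 2], [2, -4]].
det(H) = 2·(-4) − 2² = -12.
Since det(H) < 0, H is indefinite and the critical point is a saddle point.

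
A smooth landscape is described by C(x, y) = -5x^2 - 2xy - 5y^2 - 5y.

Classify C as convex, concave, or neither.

C is quadratic, so its Hessian is the constant matrix H = [[-10, -2], [-2, -10]].
det(H) = 96, tr(H) = -20.
det(H) > 0 and tr(H) < 0, so H is negative definite everywhere: concave.

concave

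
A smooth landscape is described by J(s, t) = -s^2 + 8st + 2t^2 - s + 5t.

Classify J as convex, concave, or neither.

neither

J is quadratic, so its Hessian is the constant matrix H = [[-2, 8], [8, 4]].
det(H) = -72, tr(H) = 2.
det(H) < 0, so H is indefinite: neither convex nor concave.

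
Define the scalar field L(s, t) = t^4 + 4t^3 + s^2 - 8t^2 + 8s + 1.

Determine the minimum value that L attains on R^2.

L(s,t) separates as P(s) + Q(t) + 1, so its minimum is min P + min Q + 1.
P'(s) = 2s + 8 vanishes at s ∈ {-4}; Q'(t) = 4t(t - 1)(t + 4) vanishes at t ∈ {-4, 0, 1}.
Local minima of P (where P''>0): P(-4)=-16. Local minima of Q: Q(-4)=-128, Q(1)=-3.
So the global minimum of L is P(-4) + Q(-4) + 1 = -16 − 128 + 1 = -143, attained at (-4, -4).

-143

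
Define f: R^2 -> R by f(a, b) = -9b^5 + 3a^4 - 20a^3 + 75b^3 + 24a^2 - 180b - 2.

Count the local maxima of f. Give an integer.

2

f separates as a function of a plus a function of b, so ∇f=0 decouples.
∂f/∂a = 12a(a - 4)(a - 1) = 0 at a ∈ {0, 1, 4}; ∂f/∂b = -45(b - 2)(b - 1)(b + 1)(b + 2) = 0 at b ∈ {-2, -1, 1, 2}.
The Hessian is diagonal: diag(f_aa, f_bb). Second derivatives: f_aa(0)=48, f_aa(1)=-36, f_aa(4)=144; f_bb(-2)=540, f_bb(-1)=-270, f_bb(1)=270, f_bb(2)=-540.
Local maxima occur where both diagonal entries negative: (1, -1), (1, 2). Count: 2.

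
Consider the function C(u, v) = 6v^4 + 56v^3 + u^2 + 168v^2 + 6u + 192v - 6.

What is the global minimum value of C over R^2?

-143

C(u,v) separates as P(u) + Q(v) − 6, so its minimum is min P + min Q − 6.
P'(u) = 2u + 6 vanishes at u ∈ {-3}; Q'(v) = 24(v + 1)(v + 2)(v + 4) vanishes at v ∈ {-4, -2, -1}.
Local minima of P (where P''>0): P(-3)=-9. Local minima of Q: Q(-4)=-128, Q(-1)=-74.
So the global minimum of C is P(-3) + Q(-4) − 6 = -9 − 128 − 6 = -143, attained at (-3, -4).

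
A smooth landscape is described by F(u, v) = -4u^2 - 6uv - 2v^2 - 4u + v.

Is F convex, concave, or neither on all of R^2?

neither

F is quadratic, so its Hessian is the constant matrix H = [[-8, -6], [-6, -4]].
det(H) = -4, tr(H) = -12.
det(H) < 0, so H is indefinite: neither convex nor concave.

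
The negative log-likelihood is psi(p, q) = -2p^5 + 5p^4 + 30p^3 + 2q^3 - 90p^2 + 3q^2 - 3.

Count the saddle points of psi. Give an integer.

psi separates as a function of p plus a function of q, so ∇psi=0 decouples.
∂psi/∂p = -10p(p - 3)(p - 2)(p + 3) = 0 at p ∈ {-3, 0, 2, 3}; ∂psi/∂q = 6q(q + 1) = 0 at q ∈ {-1, 0}.
The Hessian is diagonal: diag(psi_pp, psi_qq). Second derivatives: psi_pp(-3)=900, psi_pp(0)=-180, psi_pp(2)=100, psi_pp(3)=-180; psi_qq(-1)=-6, psi_qq(0)=6.
Saddle points occur where the two diagonal entries have opposite signs: (-3, -1), (0, 0), (2, -1), (3, 0). Count: 4.

4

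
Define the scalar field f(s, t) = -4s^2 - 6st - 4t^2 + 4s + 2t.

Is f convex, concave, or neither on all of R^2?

concave

f is quadratic, so its Hessian is the constant matrix H = [[-8, -6], [-6, -8]].
det(H) = 28, tr(H) = -16.
det(H) > 0 and tr(H) < 0, so H is negative definite everywhere: concave.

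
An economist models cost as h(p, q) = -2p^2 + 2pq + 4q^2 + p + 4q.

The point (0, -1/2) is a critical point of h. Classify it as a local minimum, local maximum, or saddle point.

saddle point

The Hessian of h is constant: H = [[-4, 2], [2, 8]].
det(H) = (-4)·8 − 2² = -36.
Since det(H) < 0, H is indefinite and the critical point is a saddle point.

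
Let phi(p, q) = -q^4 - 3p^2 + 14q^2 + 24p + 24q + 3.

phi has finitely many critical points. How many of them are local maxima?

phi separates as a function of p plus a function of q, so ∇phi=0 decouples.
∂phi/∂p = -6(p - 4) = 0 at p ∈ {4}; ∂phi/∂q = -4(q - 3)(q + 1)(q + 2) = 0 at q ∈ {-2, -1, 3}.
The Hessian is diagonal: diag(phi_pp, phi_qq). Second derivatives: phi_pp(4)=-6; phi_qq(-2)=-20, phi_qq(-1)=16, phi_qq(3)=-80.
Local maxima occur where both diagonal entries negative: (4, -2), (4, 3). Count: 2.

2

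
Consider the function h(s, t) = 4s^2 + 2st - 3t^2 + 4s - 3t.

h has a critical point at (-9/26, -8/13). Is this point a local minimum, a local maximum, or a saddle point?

saddle point

The Hessian of h is constant: H = [[8, 2], [2, -6]].
det(H) = 8·(-6) − 2² = -52.
Since det(H) < 0, H is indefinite and the critical point is a saddle point.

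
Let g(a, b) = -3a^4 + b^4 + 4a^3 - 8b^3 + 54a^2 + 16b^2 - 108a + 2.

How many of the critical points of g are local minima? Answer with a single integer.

2

g separates as a function of a plus a function of b, so ∇g=0 decouples.
∂g/∂a = -12(a - 3)(a - 1)(a + 3) = 0 at a ∈ {-3, 1, 3}; ∂g/∂b = 4b(b - 4)(b - 2) = 0 at b ∈ {0, 2, 4}.
The Hessian is diagonal: diag(g_aa, g_bb). Second derivatives: g_aa(-3)=-288, g_aa(1)=96, g_aa(3)=-144; g_bb(0)=32, g_bb(2)=-16, g_bb(4)=32.
Local minima occur where both diagonal entries positive: (1, 0), (1, 4). Count: 2.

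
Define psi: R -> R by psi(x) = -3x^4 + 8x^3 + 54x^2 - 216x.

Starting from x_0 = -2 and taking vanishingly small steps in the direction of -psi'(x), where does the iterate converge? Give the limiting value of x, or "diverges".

psi'(x) = -12(x - 3)(x - 2)(x + 3), so psi'(-2) = -240.
Gradient descent moves in the -psi' direction, i.e. x is increasing.
The nearest critical point in that direction is x = 2, where psi'' = 60 > 0 (a local minimum). The iterate converges there.

2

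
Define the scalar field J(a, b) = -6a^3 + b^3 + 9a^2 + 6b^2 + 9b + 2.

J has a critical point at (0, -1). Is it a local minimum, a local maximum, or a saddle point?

local minimum

The mixed partial ∂²J/∂a∂b is 0, so the Hessian at any point is diag(J_aa, J_bb) = diag(18(-2a + 1), 6(b + 2)).
At (0, -1): H = diag(18, 6).
Both eigenvalues are positive, so H is positive definite: a local minimum.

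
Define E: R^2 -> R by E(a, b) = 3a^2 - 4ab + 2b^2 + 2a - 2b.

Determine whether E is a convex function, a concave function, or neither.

convex

E is quadratic, so its Hessian is the constant matrix H = [[6, -4], [-4, 4]].
det(H) = 8, tr(H) = 10.
det(H) > 0 and tr(H) > 0, so H is positive definite everywhere: convex.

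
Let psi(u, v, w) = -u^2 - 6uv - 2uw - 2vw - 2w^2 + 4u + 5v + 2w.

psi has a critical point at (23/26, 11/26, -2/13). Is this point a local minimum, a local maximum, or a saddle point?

saddle point

The Hessian is constant: H = [[-2, -6, -2], [-6, 0, -2], [-2, -2, -4]].
Leading principal minors: Δ₁ = -2, Δ₂ = -36, Δ₃ = 104.
The minors fit neither the all-positive nor the alternating-sign pattern, so H is indefinite: a saddle point.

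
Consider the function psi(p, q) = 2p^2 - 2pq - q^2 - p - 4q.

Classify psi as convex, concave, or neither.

neither

psi is quadratic, so its Hessian is the constant matrix H = [[4, -2], [-2, -2]].
det(H) = -12, tr(H) = 2.
det(H) < 0, so H is indefinite: neither convex nor concave.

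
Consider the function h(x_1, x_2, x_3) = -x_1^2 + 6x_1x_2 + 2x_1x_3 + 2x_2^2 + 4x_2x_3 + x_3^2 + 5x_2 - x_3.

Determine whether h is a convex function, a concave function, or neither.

h is quadratic, so its Hessian is the constant matrix H = [[-2, 6, 2], [6, 4, 4], [2, 4, 2]].
Leading principal minors: -2, -44, 24.
Neither pattern holds ⇒ H is indefinite ⇒ neither convex nor concave.

neither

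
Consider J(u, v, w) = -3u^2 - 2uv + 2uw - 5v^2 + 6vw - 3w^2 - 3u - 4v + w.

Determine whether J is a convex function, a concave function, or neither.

J is quadratic, so its Hessian is the constant matrix H = [[-6, -2, 2], [-2, -10, 6], [2, 6, -6]].
Leading principal minors: -6, 56, -128.
Signs alternate −, +, − ⇒ H ≺ 0 ⇒ concave.

concave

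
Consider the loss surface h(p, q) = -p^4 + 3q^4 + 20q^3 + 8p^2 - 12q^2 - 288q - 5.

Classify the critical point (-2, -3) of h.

local maximum

The mixed partial ∂²h/∂p∂q is 0, so the Hessian at any point is diag(h_pp, h_qq) = diag(4(-3p^2 + 4), 12(3q^2 + 10q - 2)).
At (-2, -3): H = diag(-32, -60).
Both eigenvalues are negative, so H is negative definite: a local maximum.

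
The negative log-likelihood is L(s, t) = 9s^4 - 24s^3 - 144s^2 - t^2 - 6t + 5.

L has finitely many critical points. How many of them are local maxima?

1

L separates as a function of s plus a function of t, so ∇L=0 decouples.
∂L/∂s = 36s(s - 4)(s + 2) = 0 at s ∈ {-2, 0, 4}; ∂L/∂t = -2(t + 3) = 0 at t ∈ {-3}.
The Hessian is diagonal: diag(L_ss, L_tt). Second derivatives: L_ss(-2)=432, L_ss(0)=-288, L_ss(4)=864; L_tt(-3)=-2.
Local maxima occur where both diagonal entries negative: (0, -3). Count: 1.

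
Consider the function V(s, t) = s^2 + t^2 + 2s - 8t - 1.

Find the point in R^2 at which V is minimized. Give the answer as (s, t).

(-1, 4)

V(s,t) separates as P(s) + Q(t) − 1, so its minimum is min P + min Q − 1.
P'(s) = 2s + 2 vanishes at s ∈ {-1}; Q'(t) = 2(t - 4) vanishes at t ∈ {4}.
Local minima of P (where P''>0): P(-1)=-1. Local minima of Q: Q(4)=-16.
So the global minimum of V is P(-1) + Q(4) − 1 = -1 − 16 − 1 = -18, attained at (-1, 4).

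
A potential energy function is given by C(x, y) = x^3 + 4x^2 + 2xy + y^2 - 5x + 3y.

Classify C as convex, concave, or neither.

The term x^3 is cubic, so the Hessian is not constant.
∂²C/∂x² = 6x + 8, which takes both signs as x varies (negative for sufficiently negative x). A diagonal entry of the Hessian changing sign means the Hessian is neither positive- nor negative-semidefinite on all of R^2.

neither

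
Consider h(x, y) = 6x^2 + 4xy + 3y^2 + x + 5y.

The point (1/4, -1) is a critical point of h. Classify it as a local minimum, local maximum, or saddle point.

The Hessian of h is constant: H = [[12, 4], [4, 6]].
det(H) = 12·6 − 4² = 56.
det(H) > 0 and tr(H) = 18 > 0, so H is positive definite and the point is a local minimum.

local minimum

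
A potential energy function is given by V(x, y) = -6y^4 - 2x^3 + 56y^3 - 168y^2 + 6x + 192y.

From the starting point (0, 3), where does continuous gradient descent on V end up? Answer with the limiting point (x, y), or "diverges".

V is separable, so gradient descent decouples: x follows -∂V/∂x, y follows -∂V/∂y.
∂V/∂x = -6(x - 1)(x + 1); at x=0 this is 6, so x decreases.
∂V/∂y = -24(y - 4)(y - 2)(y - 1); at y=3 this is 48, so y decreases.
x converges to its nearest critical value -1 (a local min of the x-part); y converges to 2. The iterate converges to (-1, 2).

(-1, 2)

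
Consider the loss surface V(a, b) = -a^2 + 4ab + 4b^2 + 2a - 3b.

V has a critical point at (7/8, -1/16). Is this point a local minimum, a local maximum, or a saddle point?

The Hessian of V is constant: H = [[-2, 4], [4, 8]].
det(H) = (-2)·8 − 4² = -32.
Since det(H) < 0, H is indefinite and the critical point is a saddle point.

saddle point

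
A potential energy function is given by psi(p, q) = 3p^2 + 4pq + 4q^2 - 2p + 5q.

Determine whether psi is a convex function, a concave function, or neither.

psi is quadratic, so its Hessian is the constant matrix H = [[6, 4], [4, 8]].
det(H) = 32, tr(H) = 14.
det(H) > 0 and tr(H) > 0, so H is positive definite everywhere: convex.

convex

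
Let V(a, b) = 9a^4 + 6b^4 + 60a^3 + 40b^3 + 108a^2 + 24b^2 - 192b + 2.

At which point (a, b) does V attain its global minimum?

(0, 1)

V(a,b) separates as P(a) + Q(b) + 2, so its minimum is min P + min Q + 2.
P'(a) = 36a(a + 2)(a + 3) vanishes at a ∈ {-3, -2, 0}; Q'(b) = 24(b - 1)(b + 2)(b + 4) vanishes at b ∈ {-4, -2, 1}.
Local minima of P (where P''>0): P(-3)=81, P(0)=0. Local minima of Q: Q(-4)=128, Q(1)=-122.
So the global minimum of V is P(0) + Q(1) + 2 = 0 − 122 + 2 = -120, attained at (0, 1).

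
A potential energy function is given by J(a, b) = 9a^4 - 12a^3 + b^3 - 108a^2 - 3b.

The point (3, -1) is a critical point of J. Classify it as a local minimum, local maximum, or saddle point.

The mixed partial ∂²J/∂a∂b is 0, so the Hessian at any point is diag(J_aa, J_bb) = diag(36(3a^2 - 2a - 6), 6b).
At (3, -1): H = diag(540, -6).
The eigenvalues have opposite signs, so H is indefinite: a saddle point.

saddle point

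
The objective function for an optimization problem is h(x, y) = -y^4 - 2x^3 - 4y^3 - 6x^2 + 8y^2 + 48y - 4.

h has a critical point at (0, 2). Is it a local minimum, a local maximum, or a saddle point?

local maximum

The mixed partial ∂²h/∂x∂y is 0, so the Hessian at any point is diag(h_xx, h_yy) = diag(-12(x + 1), 4(-3y^2 - 6y + 4)).
At (0, 2): H = diag(-12, -80).
Both eigenvalues are negative, so H is negative definite: a local maximum.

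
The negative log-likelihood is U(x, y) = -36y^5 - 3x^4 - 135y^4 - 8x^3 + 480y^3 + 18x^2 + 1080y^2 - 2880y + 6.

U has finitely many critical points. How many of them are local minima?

U separates as a function of x plus a function of y, so ∇U=0 decouples.
∂U/∂x = -12x(x - 1)(x + 3) = 0 at x ∈ {-3, 0, 1}; ∂U/∂y = -180(y - 2)(y - 1)(y + 2)(y + 4) = 0 at y ∈ {-4, -2, 1, 2}.
The Hessian is diagonal: diag(U_xx, U_yy). Second derivatives: U_xx(-3)=-144, U_xx(0)=36, U_xx(1)=-48; U_yy(-4)=10800, U_yy(-2)=-4320, U_yy(1)=2700, U_yy(2)=-4320.
Local minima occur where both diagonal entries positive: (0, -4), (0, 1). Count: 2.

2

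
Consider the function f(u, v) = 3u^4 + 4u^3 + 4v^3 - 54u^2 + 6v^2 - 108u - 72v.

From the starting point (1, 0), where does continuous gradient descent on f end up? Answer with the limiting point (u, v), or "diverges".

f is separable, so gradient descent decouples: u follows -∂f/∂u, v follows -∂f/∂v.
∂f/∂u = 12(u - 3)(u + 1)(u + 3); at u=1 this is -192, so u increases.
∂f/∂v = 12(v - 2)(v + 3); at v=0 this is -72, so v increases.
u converges to its nearest critical value 3 (a local min of the u-part); v converges to 2. The iterate converges to (3, 2).

(3, 2)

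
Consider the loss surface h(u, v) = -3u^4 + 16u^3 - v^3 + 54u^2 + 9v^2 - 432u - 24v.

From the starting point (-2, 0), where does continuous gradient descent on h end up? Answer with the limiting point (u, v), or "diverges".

(3, 2)

h is separable, so gradient descent decouples: u follows -∂h/∂u, v follows -∂h/∂v.
∂h/∂u = -12(u - 4)(u - 3)(u + 3); at u=-2 this is -360, so u increases.
∂h/∂v = -3(v - 4)(v - 2); at v=0 this is -24, so v increases.
u converges to its nearest critical value 3 (a local min of the u-part); v converges to 2. The iterate converges to (3, 2).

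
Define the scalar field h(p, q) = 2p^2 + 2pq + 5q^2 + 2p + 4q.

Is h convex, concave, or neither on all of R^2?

h is quadratic, so its Hessian is the constant matrix H = [[4, 2], [2, 10]].
det(H) = 36, tr(H) = 14.
det(H) > 0 and tr(H) > 0, so H is positive definite everywhere: convex.

convex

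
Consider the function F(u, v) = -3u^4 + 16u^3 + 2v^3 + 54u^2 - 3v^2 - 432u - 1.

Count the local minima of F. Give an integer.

1

F separates as a function of u plus a function of v, so ∇F=0 decouples.
∂F/∂u = -12(u - 4)(u - 3)(u + 3) = 0 at u ∈ {-3, 3, 4}; ∂F/∂v = 6v(v - 1) = 0 at v ∈ {0, 1}.
The Hessian is diagonal: diag(F_uu, F_vv). Second derivatives: F_uu(-3)=-504, F_uu(3)=72, F_uu(4)=-84; F_vv(0)=-6, F_vv(1)=6.
Local minima occur where both diagonal entries positive: (3, 1). Count: 1.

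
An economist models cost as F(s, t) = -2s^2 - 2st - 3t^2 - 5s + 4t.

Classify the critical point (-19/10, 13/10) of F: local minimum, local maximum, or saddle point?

local maximum

The Hessian of F is constant: H = [[-4, -2], [-2, -6]].
det(H) = (-4)·(-6) − (-2)² = 20.
det(H) > 0 and tr(H) = -10 < 0, so H is negative definite and the point is a local maximum.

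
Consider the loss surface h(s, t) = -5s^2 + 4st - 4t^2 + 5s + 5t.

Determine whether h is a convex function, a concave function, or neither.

h is quadratic, so its Hessian is the constant matrix H = [[-10, 4], [4, -8]].
det(H) = 64, tr(H) = -18.
det(H) > 0 and tr(H) < 0, so H is negative definite everywhere: concave.

concave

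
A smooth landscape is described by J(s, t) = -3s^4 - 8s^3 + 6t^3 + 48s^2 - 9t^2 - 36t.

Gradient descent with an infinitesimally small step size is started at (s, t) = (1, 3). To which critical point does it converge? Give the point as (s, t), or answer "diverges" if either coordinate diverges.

(0, 2)

J is separable, so gradient descent decouples: s follows -∂J/∂s, t follows -∂J/∂t.
∂J/∂s = -12s(s - 2)(s + 4); at s=1 this is 60, so s decreases.
∂J/∂t = 18(t - 2)(t + 1); at t=3 this is 72, so t decreases.
s converges to its nearest critical value 0 (a local min of the s-part); t converges to 2. The iterate converges to (0, 2).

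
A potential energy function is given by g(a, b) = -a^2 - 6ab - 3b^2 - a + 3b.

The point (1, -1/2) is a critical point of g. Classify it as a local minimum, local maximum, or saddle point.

saddle point

The Hessian of g is constant: H = [[-2, -6], [-6, -6]].
det(H) = (-2)·(-6) − (-6)² = -24.
Since det(H) < 0, H is indefinite and the critical point is a saddle point.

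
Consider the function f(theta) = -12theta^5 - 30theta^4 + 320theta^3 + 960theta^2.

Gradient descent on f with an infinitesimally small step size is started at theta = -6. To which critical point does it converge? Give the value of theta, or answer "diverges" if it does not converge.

-4

f'(theta) = -60theta(theta - 4)(theta + 2)(theta + 4), so f'(-6) = -28800.
Gradient descent moves in the -f' direction, i.e. theta is increasing.
The nearest critical point in that direction is theta = -4, where f'' = 3840 > 0 (a local minimum). The iterate converges there.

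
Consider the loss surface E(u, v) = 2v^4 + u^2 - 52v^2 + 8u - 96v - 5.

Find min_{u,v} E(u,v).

-725

E(u,v) separates as P(u) + Q(v) − 5, so its minimum is min P + min Q − 5.
P'(u) = 2u + 8 vanishes at u ∈ {-4}; Q'(v) = 8(v - 4)(v + 1)(v + 3) vanishes at v ∈ {-3, -1, 4}.
Local minima of P (where P''>0): P(-4)=-16. Local minima of Q: Q(-3)=-18, Q(4)=-704.
So the global minimum of E is P(-4) + Q(4) − 5 = -16 − 704 − 5 = -725, attained at (-4, 4).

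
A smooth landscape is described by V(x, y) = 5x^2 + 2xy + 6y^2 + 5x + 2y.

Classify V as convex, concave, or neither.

V is quadratic, so its Hessian is the constant matrix H = [[10, 2], [2, 12]].
det(H) = 116, tr(H) = 22.
det(H) > 0 and tr(H) > 0, so H is positive definite everywhere: convex.

convex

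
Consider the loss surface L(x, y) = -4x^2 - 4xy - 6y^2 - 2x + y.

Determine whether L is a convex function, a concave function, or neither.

concave

L is quadratic, so its Hessian is the constant matrix H = [[-8, -4], [-4, -12]].
det(H) = 80, tr(H) = -20.
det(H) > 0 and tr(H) < 0, so H is negative definite everywhere: concave.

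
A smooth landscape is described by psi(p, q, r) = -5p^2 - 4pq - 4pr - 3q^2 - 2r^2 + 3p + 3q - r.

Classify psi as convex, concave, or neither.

concave

psi is quadratic, so its Hessian is the constant matrix H = [[-10, -4, -4], [-4, -6, 0], [-4, 0, -4]].
Leading principal minors: -10, 44, -80.
Signs alternate −, +, − ⇒ H ≺ 0 ⇒ concave.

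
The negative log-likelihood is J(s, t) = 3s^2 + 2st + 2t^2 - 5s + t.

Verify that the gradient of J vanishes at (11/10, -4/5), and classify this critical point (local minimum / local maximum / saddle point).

local minimum

∇J = (6s + 2t - 5, 2s + 4t + 1); substituting (11/10, -4/5) gives ∇J = (0, 0), so (11/10, -4/5) is indeed a critical point.
The Hessian of J is constant: H = [[6, 2], [2, 4]].
det(H) = 6·4 − 2² = 20.
det(H) > 0 and tr(H) = 10 > 0, so H is positive definite and the point is a local minimum.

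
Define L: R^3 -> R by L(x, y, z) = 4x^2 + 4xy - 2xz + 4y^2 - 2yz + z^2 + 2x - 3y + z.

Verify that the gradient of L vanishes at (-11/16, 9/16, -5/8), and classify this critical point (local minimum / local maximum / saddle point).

local minimum

∇L = (8x + 4y - 2z + 2, 4x + 8y - 2z - 3, -2x - 2y + 2z + 1); substituting (-11/16, 9/16, -5/8) gives ∇L = (0, 0, 0), so (-11/16, 9/16, -5/8) is indeed a critical point.
The Hessian is constant: H = [[8, 4, -2], [4, 8, -2], [-2, -2, 2]].
Leading principal minors: Δ₁ = 8, Δ₂ = 48, Δ₃ = 64.
All leading minors are positive, so H is positive definite: a local minimum.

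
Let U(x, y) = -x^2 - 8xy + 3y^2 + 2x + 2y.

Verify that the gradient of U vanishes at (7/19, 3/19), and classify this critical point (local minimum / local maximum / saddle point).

∇U = (-2x - 8y + 2, -8x + 6y + 2); substituting (7/19, 3/19) gives ∇U = (0, 0), so (7/19, 3/19) is indeed a critical point.
The Hessian of U is constant: H = [[-2, -8], [-8, 6]].
det(H) = (-2)·6 − (-8)² = -76.
Since det(H) < 0, H is indefinite and the critical point is a saddle point.

saddle point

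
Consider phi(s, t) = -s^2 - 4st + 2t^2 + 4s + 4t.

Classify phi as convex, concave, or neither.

phi is quadratic, so its Hessian is the constant matrix H = [[-2, -4], [-4, 4]].
det(H) = -24, tr(H) = 2.
det(H) < 0, so H is indefinite: neither convex nor concave.

neither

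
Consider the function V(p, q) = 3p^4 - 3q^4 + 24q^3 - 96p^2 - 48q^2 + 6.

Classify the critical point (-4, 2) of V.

The mixed partial ∂²V/∂p∂q is 0, so the Hessian at any point is diag(V_pp, V_qq) = diag(12(3p^2 - 16), 12(-3q^2 + 12q - 8)).
At (-4, 2): H = diag(384, 48).
Both eigenvalues are positive, so H is positive definite: a local minimum.

local minimum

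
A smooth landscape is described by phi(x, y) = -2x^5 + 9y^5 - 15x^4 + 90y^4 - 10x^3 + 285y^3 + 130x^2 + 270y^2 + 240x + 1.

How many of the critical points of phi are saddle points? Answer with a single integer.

8

phi separates as a function of x plus a function of y, so ∇phi=0 decouples.
∂phi/∂x = -10(x - 2)(x + 1)(x + 3)(x + 4) = 0 at x ∈ {-4, -3, -1, 2}; ∂phi/∂y = 45y(y + 1)(y + 3)(y + 4) = 0 at y ∈ {-4, -3, -1, 0}.
The Hessian is diagonal: diag(phi_xx, phi_yy). Second derivatives: phi_xx(-4)=180, phi_xx(-3)=-100, phi_xx(-1)=180, phi_xx(2)=-900; phi_yy(-4)=-540, phi_yy(-3)=270, phi_yy(-1)=-270, phi_yy(0)=540.
Saddle points occur where the two diagonal entries have opposite signs: (-4, -4), (-4, -1), (-3, -3), (-3, 0), (-1, -4), (-1, -1), (2, -3), (2, 0). Count: 8.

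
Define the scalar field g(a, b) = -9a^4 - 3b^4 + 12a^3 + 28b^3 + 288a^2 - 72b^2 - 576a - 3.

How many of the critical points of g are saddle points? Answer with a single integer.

g separates as a function of a plus a function of b, so ∇g=0 decouples.
∂g/∂a = -36(a - 4)(a - 1)(a + 4) = 0 at a ∈ {-4, 1, 4}; ∂g/∂b = -12b(b - 4)(b - 3) = 0 at b ∈ {0, 3, 4}.
The Hessian is diagonal: diag(g_aa, g_bb). Second derivatives: g_aa(-4)=-1440, g_aa(1)=540, g_aa(4)=-864; g_bb(0)=-144, g_bb(3)=36, g_bb(4)=-48.
Saddle points occur where the two diagonal entries have opposite signs: (-4, 3), (1, 0), (1, 4), (4, 3). Count: 4.

4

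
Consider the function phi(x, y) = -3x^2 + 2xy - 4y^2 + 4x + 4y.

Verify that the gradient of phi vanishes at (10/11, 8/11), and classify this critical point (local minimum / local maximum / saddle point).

local maximum

∇phi = (-6x + 2y + 4, 2x - 8y + 4); substituting (10/11, 8/11) gives ∇phi = (0, 0), so (10/11, 8/11) is indeed a critical point.
The Hessian of phi is constant: H = [[-6, 2], [2, -8]].
det(H) = (-6)·(-8) − 2² = 44.
det(H) > 0 and tr(H) = -14 < 0, so H is negative definite and the point is a local maximum.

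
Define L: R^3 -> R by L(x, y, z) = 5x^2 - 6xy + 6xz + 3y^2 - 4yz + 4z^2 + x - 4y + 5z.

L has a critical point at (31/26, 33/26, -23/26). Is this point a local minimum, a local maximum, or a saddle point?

local minimum

The Hessian is constant: H = [[10, -6, 6], [-6, 6, -4], [6, -4, 8]].
Leading principal minors: Δ₁ = 10, Δ₂ = 24, Δ₃ = 104.
All leading minors are positive, so H is positive definite: a local minimum.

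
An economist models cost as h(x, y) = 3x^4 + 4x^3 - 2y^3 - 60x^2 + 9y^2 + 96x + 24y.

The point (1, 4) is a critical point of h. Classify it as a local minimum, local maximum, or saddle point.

The mixed partial ∂²h/∂x∂y is 0, so the Hessian at any point is diag(h_xx, h_yy) = diag(12(3x^2 + 2x - 10), 6(-2y + 3)).
At (1, 4): H = diag(-60, -30).
Both eigenvalues are negative, so H is negative definite: a local maximum.

local maximum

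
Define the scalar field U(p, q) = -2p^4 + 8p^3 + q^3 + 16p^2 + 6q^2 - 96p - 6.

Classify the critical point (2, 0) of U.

The mixed partial ∂²U/∂p∂q is 0, so the Hessian at any point is diag(U_pp, U_qq) = diag(8(-3p^2 + 6p + 4), 6(q + 2)).
At (2, 0): H = diag(32, 12).
Both eigenvalues are positive, so H is positive definite: a local minimum.

local minimum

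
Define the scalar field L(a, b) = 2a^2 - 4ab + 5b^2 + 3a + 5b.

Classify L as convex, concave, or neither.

L is quadratic, so its Hessian is the constant matrix H = [[4, -4], [-4, 10]].
det(H) = 24, tr(H) = 14.
det(H) > 0 and tr(H) > 0, so H is positive definite everywhere: convex.

convex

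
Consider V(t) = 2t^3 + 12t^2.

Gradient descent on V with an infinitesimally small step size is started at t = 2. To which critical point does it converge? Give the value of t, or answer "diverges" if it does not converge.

V'(t) = 6t(t + 4), so V'(2) = 72.
Gradient descent moves in the -V' direction, i.e. t is decreasing.
The nearest critical point in that direction is t = 0, where V'' = 24 > 0 (a local minimum). The iterate converges there.

0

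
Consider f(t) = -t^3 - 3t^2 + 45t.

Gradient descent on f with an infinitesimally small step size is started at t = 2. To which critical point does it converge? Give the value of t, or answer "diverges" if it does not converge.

f'(t) = -3(t - 3)(t + 5), so f'(2) = 21.
Gradient descent moves in the -f' direction, i.e. t is decreasing.
The nearest critical point in that direction is t = -5, where f'' = 24 > 0 (a local minimum). The iterate converges there.

-5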